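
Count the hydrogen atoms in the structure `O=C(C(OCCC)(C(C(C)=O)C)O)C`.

18

Hydrogens are implicit in SMILES; fill each atom to its normal valence:
  4 × C: 3 H each → 12
  3 × C: no H
  3 × O: no H
  2 × C: 2 H each → 4
  1 × C: 1 H
  1 × O: 1 H
  Total hydrogens = 18.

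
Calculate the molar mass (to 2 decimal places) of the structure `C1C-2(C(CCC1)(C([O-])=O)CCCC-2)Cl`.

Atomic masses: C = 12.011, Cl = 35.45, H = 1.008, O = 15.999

215.70

Molecular formula: C11H16ClO2-.
M = 11×12.011 + 1×35.45 + 16×1.008 + 2×15.999 = 215.70 g/mol.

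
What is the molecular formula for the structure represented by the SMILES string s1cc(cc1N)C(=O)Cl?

C5H4ClNOS

Heavy atoms from the SMILES: 5 C, 1 Cl, 1 N, 1 O, 1 S.
Implicit hydrogens by atom environment:
  2 × C (aromatic): 1 H each → 2
  2 × C (aromatic): no H
  1 × C: no H
  1 × Cl: no H
  1 × N: 2 H
  1 × O: no H
  1 × S (aromatic): no H
  Total hydrogens = 4.
Molecular formula: C5H4ClNOS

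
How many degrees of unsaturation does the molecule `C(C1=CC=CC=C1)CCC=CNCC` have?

Molecular formula from the SMILES: C13H19N.
DoU = (2C + 2 + N − H − X)/2 = (2·13 + 2 + 1 − 19 − 0)/2 = 10/2 = 5.
(Structurally: 1 ring(s) + 4 π bond(s) = 5.)

5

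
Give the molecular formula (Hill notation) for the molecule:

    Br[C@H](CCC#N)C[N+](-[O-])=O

Heavy atoms from the SMILES: 1 Br, 5 C, 2 N, 2 O.
Implicit hydrogens by atom environment:
  3 × C: 2 H each → 6
  1 × Br: no H
  1 × C: 1 H
  1 × C: no H
  1 × N: no H
  1 × N (charge +1): no H
  1 × O: no H
  1 × O (charge -1): no H
  Total hydrogens = 7.
Molecular formula: C5H7BrN2O2

C5H7BrN2O2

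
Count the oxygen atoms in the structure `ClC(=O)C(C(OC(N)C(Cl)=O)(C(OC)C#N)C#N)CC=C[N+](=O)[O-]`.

6

The symbol for oxygen appears 6 times in the SMILES.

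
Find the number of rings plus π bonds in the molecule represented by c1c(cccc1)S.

Molecular formula from the SMILES: C6H6S.
DoU = (2C + 2 + N − H − X)/2 = (2·6 + 2 + 0 − 6 − 0)/2 = 8/2 = 4.
(Structurally: 1 ring(s) + 3 π bond(s) = 4.)

4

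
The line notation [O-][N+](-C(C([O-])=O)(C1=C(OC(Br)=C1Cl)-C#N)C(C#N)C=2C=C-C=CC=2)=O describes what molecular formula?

C15H6BrClN3O5-

Heavy atoms from the SMILES: 1 Br, 15 C, 1 Cl, 3 N, 5 O.
Implicit hydrogens by atom environment:
  5 × C (aromatic): 1 H each → 5
  5 × C (aromatic): no H
  4 × C: no H
  2 × N: no H
  2 × O: no H
  2 × O (charge -1): no H
  1 × Br: no H
  1 × C: 1 H
  1 × Cl: no H
  1 × N (charge +1): no H
  1 × O (aromatic): no H
  Total hydrogens = 6.
Net charge -1.
Molecular formula: C15H6BrClN3O5-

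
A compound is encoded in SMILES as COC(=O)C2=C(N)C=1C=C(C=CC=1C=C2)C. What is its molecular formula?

C13H13NO2

Heavy atoms from the SMILES: 13 C, 1 N, 2 O.
Implicit hydrogens by atom environment:
  5 × C (aromatic): 1 H each → 5
  5 × C (aromatic): no H
  2 × C: 3 H each → 6
  2 × O: no H
  1 × C: no H
  1 × N: 2 H
  Total hydrogens = 13.
Molecular formula: C13H13NO2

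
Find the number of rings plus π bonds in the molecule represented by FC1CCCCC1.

Molecular formula from the SMILES: C6H11F.
DoU = (2C + 2 + N − H − X)/2 = (2·6 + 2 + 0 − 11 − 1)/2 = 2/2 = 1.
(Structurally: 1 ring(s) + 0 π bond(s) = 1.)

1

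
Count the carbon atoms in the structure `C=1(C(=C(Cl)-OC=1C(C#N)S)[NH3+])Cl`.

6

The symbol for carbon appears 6 times in the SMILES. (Cl is a single chlorine, not C + l.)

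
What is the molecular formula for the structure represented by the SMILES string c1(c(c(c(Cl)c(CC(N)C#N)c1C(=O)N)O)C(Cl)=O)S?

C11H9Cl2N3O3S

Heavy atoms from the SMILES: 11 C, 2 Cl, 3 N, 3 O, 1 S.
Implicit hydrogens by atom environment:
  6 × C (aromatic): no H
  3 × C: no H
  2 × Cl: no H
  2 × N: 2 H each → 4
  2 × O: no H
  1 × C: 2 H
  1 × C: 1 H
  1 × N: no H
  1 × O: 1 H
  1 × S: 1 H
  Total hydrogens = 9.
Molecular formula: C11H9Cl2N3O3S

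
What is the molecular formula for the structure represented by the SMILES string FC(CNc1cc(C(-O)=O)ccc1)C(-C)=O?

C11H12FNO3

Heavy atoms from the SMILES: 11 C, 1 F, 1 N, 3 O.
Implicit hydrogens by atom environment:
  4 × C (aromatic): 1 H each → 4
  2 × C (aromatic): no H
  2 × C: no H
  2 × O: no H
  1 × C: 3 H
  1 × C: 2 H
  1 × C: 1 H
  1 × F: no H
  1 × N: 1 H
  1 × O: 1 H
  Total hydrogens = 12.
Molecular formula: C11H12FNO3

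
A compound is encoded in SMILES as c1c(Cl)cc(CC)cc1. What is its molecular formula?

C8H9Cl

Heavy atoms from the SMILES: 8 C, 1 Cl.
Implicit hydrogens by atom environment:
  4 × C (aromatic): 1 H each → 4
  2 × C (aromatic): no H
  1 × C: 3 H
  1 × C: 2 H
  1 × Cl: no H
  Total hydrogens = 9.
Molecular formula: C8H9Cl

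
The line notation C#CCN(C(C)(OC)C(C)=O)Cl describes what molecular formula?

C8H12ClNO2

Heavy atoms from the SMILES: 8 C, 1 Cl, 1 N, 2 O.
Implicit hydrogens by atom environment:
  3 × C: 3 H each → 9
  3 × C: no H
  2 × O: no H
  1 × C: 2 H
  1 × C: 1 H
  1 × Cl: no H
  1 × N: no H
  Total hydrogens = 12.
Molecular formula: C8H12ClNO2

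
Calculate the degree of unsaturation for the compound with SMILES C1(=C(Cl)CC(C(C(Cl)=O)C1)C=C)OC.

4

Molecular formula from the SMILES: C10H12Cl2O2.
DoU = (2C + 2 + N − H − X)/2 = (2·10 + 2 + 0 − 12 − 2)/2 = 8/2 = 4.
(Structurally: 1 ring(s) + 3 π bond(s) = 4.)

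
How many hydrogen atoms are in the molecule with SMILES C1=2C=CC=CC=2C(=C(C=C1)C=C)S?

Hydrogens are implicit in SMILES; fill each atom to its normal valence:
  6 × C (aromatic): 1 H each → 6
  4 × C (aromatic): no H
  1 × C: 2 H
  1 × C: 1 H
  1 × S: 1 H
  Total hydrogens = 10.

10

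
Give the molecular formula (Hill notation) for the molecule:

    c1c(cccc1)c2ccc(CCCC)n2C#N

C15H16N2

Heavy atoms from the SMILES: 15 C, 2 N.
Implicit hydrogens by atom environment:
  7 × C (aromatic): 1 H each → 7
  3 × C: 2 H each → 6
  3 × C (aromatic): no H
  1 × C: 3 H
  1 × C: no H
  1 × N (aromatic): no H
  1 × N: no H
  Total hydrogens = 16.
Molecular formula: C15H16N2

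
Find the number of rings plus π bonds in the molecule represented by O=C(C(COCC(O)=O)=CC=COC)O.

Molecular formula from the SMILES: C9H12O6.
DoU = (2C + 2 + N − H − X)/2 = (2·9 + 2 + 0 − 12 − 0)/2 = 8/2 = 4.
(Structurally: 0 ring(s) + 4 π bond(s) = 4.)

4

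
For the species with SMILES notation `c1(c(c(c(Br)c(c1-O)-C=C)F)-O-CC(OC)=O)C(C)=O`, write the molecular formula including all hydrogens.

Heavy atoms from the SMILES: 1 Br, 13 C, 1 F, 5 O.
Implicit hydrogens by atom environment:
  6 × C (aromatic): no H
  4 × O: no H
  2 × C: 3 H each → 6
  2 × C: 2 H each → 4
  2 × C: no H
  1 × Br: no H
  1 × C: 1 H
  1 × F: no H
  1 × O: 1 H
  Total hydrogens = 12.
Molecular formula: C13H12BrFO5

C13H12BrFO5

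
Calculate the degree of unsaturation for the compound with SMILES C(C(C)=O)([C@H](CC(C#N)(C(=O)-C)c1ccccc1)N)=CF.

9

Molecular formula from the SMILES: C16H17FN2O2.
DoU = (2C + 2 + N − H − X)/2 = (2·16 + 2 + 2 − 17 − 1)/2 = 18/2 = 9.
(Structurally: 1 ring(s) + 8 π bond(s) = 9.)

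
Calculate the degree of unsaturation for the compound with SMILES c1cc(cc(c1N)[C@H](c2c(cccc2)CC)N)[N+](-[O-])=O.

9

Molecular formula from the SMILES: C15H17N3O2.
DoU = (2C + 2 + N − H − X)/2 = (2·15 + 2 + 3 − 17 − 0)/2 = 18/2 = 9.
(Structurally: 2 ring(s) + 7 π bond(s) = 9.)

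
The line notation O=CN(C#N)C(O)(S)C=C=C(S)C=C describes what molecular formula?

Heavy atoms from the SMILES: 8 C, 2 N, 2 O, 2 S.
Implicit hydrogens by atom environment:
  4 × C: no H
  3 × C: 1 H each → 3
  2 × N: no H
  2 × S: 1 H each → 2
  1 × C: 2 H
  1 × O: 1 H
  1 × O: no H
  Total hydrogens = 8.
Molecular formula: C8H8N2O2S2

C8H8N2O2S2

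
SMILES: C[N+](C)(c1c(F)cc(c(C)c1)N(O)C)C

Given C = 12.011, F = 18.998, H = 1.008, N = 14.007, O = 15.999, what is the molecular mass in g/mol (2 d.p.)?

Molecular formula: C11H18FN2O+.
M = 11×12.011 + 1×18.998 + 18×1.008 + 2×14.007 + 1×15.999 = 213.28 g/mol.

213.28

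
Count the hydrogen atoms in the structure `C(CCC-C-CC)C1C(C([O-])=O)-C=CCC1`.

23

Hydrogens are implicit in SMILES; fill each atom to its normal valence:
  8 × C: 2 H each → 16
  4 × C: 1 H each → 4
  1 × C: 3 H
  1 × C: no H
  1 × O: no H
  1 × O (charge -1): no H
  Total hydrogens = 23.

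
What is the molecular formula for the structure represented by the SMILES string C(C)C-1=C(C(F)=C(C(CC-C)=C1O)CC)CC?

Heavy atoms from the SMILES: 15 C, 1 F, 1 O.
Implicit hydrogens by atom environment:
  6 × C (aromatic): no H
  5 × C: 2 H each → 10
  4 × C: 3 H each → 12
  1 × F: no H
  1 × O: 1 H
  Total hydrogens = 23.
Molecular formula: C15H23FO

C15H23FO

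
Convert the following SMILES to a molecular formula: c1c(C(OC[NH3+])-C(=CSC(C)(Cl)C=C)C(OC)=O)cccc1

C16H21ClNO3S+

Heavy atoms from the SMILES: 16 C, 1 Cl, 1 N, 3 O, 1 S.
Implicit hydrogens by atom environment:
  5 × C (aromatic): 1 H each → 5
  3 × C: 1 H each → 3
  3 × C: no H
  3 × O: no H
  2 × C: 3 H each → 6
  2 × C: 2 H each → 4
  1 × C (aromatic): no H
  1 × Cl: no H
  1 × N (charge +1): 3 H
  1 × S: no H
  Total hydrogens = 21.
Net charge +1.
Molecular formula: C16H21ClNO3S+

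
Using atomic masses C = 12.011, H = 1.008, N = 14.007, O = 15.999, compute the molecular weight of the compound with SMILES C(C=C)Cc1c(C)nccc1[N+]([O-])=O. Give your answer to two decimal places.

192.22

Molecular formula: C10H12N2O2.
M = 10×12.011 + 12×1.008 + 2×14.007 + 2×15.999 = 192.22 g/mol.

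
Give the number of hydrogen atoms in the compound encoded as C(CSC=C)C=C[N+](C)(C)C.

Hydrogens are implicit in SMILES; fill each atom to its normal valence:
  3 × C: 3 H each → 9
  3 × C: 2 H each → 6
  3 × C: 1 H each → 3
  1 × N (charge +1): no H
  1 × S: no H
  Total hydrogens = 18.

18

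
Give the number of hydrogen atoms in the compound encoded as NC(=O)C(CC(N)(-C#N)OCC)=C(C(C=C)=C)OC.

Hydrogens are implicit in SMILES; fill each atom to its normal valence:
  6 × C: no H
  4 × C: 2 H each → 8
  3 × O: no H
  2 × C: 3 H each → 6
  2 × N: 2 H each → 4
  1 × C: 1 H
  1 × N: no H
  Total hydrogens = 19.

19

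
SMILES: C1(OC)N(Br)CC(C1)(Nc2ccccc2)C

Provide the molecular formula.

C12H17BrN2O

Heavy atoms from the SMILES: 1 Br, 12 C, 2 N, 1 O.
Implicit hydrogens by atom environment:
  5 × C (aromatic): 1 H each → 5
  2 × C: 3 H each → 6
  2 × C: 2 H each → 4
  1 × Br: no H
  1 × C: 1 H
  1 × C: no H
  1 × C (aromatic): no H
  1 × N: 1 H
  1 × N: no H
  1 × O: no H
  Total hydrogens = 17.
Molecular formula: C12H17BrN2O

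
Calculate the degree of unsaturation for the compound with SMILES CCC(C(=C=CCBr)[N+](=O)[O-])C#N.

Molecular formula from the SMILES: C8H9BrN2O2.
DoU = (2C + 2 + N − H − X)/2 = (2·8 + 2 + 2 − 9 − 1)/2 = 10/2 = 5.
(Structurally: 0 ring(s) + 5 π bond(s) = 5.)

5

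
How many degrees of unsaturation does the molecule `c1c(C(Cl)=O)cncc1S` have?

Molecular formula from the SMILES: C6H4ClNOS.
DoU = (2C + 2 + N − H − X)/2 = (2·6 + 2 + 1 − 4 − 1)/2 = 10/2 = 5.
(Structurally: 1 ring(s) + 4 π bond(s) = 5.)

5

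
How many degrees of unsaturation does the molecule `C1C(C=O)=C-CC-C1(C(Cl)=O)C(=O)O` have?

5

Molecular formula from the SMILES: C9H9ClO4.
DoU = (2C + 2 + N − H − X)/2 = (2·9 + 2 + 0 − 9 − 1)/2 = 10/2 = 5.
(Structurally: 1 ring(s) + 4 π bond(s) = 5.)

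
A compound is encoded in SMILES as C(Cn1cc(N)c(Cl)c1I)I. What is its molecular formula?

Heavy atoms from the SMILES: 6 C, 1 Cl, 2 I, 2 N.
Implicit hydrogens by atom environment:
  3 × C (aromatic): no H
  2 × C: 2 H each → 4
  2 × I: no H
  1 × C (aromatic): 1 H
  1 × Cl: no H
  1 × N: 2 H
  1 × N (aromatic): no H
  Total hydrogens = 7.
Molecular formula: C6H7ClI2N2

C6H7ClI2N2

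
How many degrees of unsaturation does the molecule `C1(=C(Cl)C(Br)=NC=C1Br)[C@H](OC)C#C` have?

6

Molecular formula from the SMILES: C9H6Br2ClNO.
DoU = (2C + 2 + N − H − X)/2 = (2·9 + 2 + 1 − 6 − 3)/2 = 12/2 = 6.
(Structurally: 1 ring(s) + 5 π bond(s) = 6.)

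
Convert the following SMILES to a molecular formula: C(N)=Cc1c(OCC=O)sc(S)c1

Heavy atoms from the SMILES: 8 C, 1 N, 2 O, 2 S.
Implicit hydrogens by atom environment:
  3 × C: 1 H each → 3
  3 × C (aromatic): no H
  2 × O: no H
  1 × C: 2 H
  1 × C (aromatic): 1 H
  1 × N: 2 H
  1 × S: 1 H
  1 × S (aromatic): no H
  Total hydrogens = 9.
Molecular formula: C8H9NO2S2

C8H9NO2S2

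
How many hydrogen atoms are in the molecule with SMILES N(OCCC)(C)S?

Hydrogens are implicit in SMILES; fill each atom to its normal valence:
  2 × C: 3 H each → 6
  2 × C: 2 H each → 4
  1 × N: no H
  1 × O: no H
  1 × S: 1 H
  Total hydrogens = 11.

11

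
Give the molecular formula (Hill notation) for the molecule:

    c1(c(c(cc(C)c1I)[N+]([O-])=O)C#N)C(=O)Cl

C9H4ClIN2O3

Heavy atoms from the SMILES: 9 C, 1 Cl, 1 I, 2 N, 3 O.
Implicit hydrogens by atom environment:
  5 × C (aromatic): no H
  2 × C: no H
  2 × O: no H
  1 × C: 3 H
  1 × C (aromatic): 1 H
  1 × Cl: no H
  1 × I: no H
  1 × N: no H
  1 × N (charge +1): no H
  1 × O (charge -1): no H
  Total hydrogens = 4.
Molecular formula: C9H4ClIN2O3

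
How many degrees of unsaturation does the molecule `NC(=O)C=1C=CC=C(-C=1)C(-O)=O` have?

Molecular formula from the SMILES: C8H7NO3.
DoU = (2C + 2 + N − H − X)/2 = (2·8 + 2 + 1 − 7 − 0)/2 = 12/2 = 6.
(Structurally: 1 ring(s) + 5 π bond(s) = 6.)

6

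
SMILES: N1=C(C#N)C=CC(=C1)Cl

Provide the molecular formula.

C6H3ClN2

Heavy atoms from the SMILES: 6 C, 1 Cl, 2 N.
Implicit hydrogens by atom environment:
  3 × C (aromatic): 1 H each → 3
  2 × C (aromatic): no H
  1 × C: no H
  1 × Cl: no H
  1 × N (aromatic): no H
  1 × N: no H
  Total hydrogens = 3.
Molecular formula: C6H3ClN2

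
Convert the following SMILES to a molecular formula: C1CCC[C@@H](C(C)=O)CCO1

Heavy atoms from the SMILES: 9 C, 2 O.
Implicit hydrogens by atom environment:
  6 × C: 2 H each → 12
  2 × O: no H
  1 × C: 3 H
  1 × C: 1 H
  1 × C: no H
  Total hydrogens = 16.
Molecular formula: C9H16O2

C9H16O2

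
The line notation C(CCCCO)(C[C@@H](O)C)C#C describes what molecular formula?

Heavy atoms from the SMILES: 10 C, 2 O.
Implicit hydrogens by atom environment:
  5 × C: 2 H each → 10
  3 × C: 1 H each → 3
  2 × O: 1 H each → 2
  1 × C: 3 H
  1 × C: no H
  Total hydrogens = 18.
Molecular formula: C10H18O2

C10H18O2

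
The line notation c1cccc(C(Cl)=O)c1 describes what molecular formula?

Heavy atoms from the SMILES: 7 C, 1 Cl, 1 O.
Implicit hydrogens by atom environment:
  5 × C (aromatic): 1 H each → 5
  1 × C (aromatic): no H
  1 × C: no H
  1 × Cl: no H
  1 × O: no H
  Total hydrogens = 5.
Molecular formula: C7H5ClO

C7H5ClO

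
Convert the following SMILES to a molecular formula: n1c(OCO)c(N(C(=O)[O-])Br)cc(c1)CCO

C9H10BrN2O5-

Heavy atoms from the SMILES: 1 Br, 9 C, 2 N, 5 O.
Implicit hydrogens by atom environment:
  3 × C: 2 H each → 6
  3 × C (aromatic): no H
  2 × C (aromatic): 1 H each → 2
  2 × O: 1 H each → 2
  2 × O: no H
  1 × Br: no H
  1 × C: no H
  1 × N (aromatic): no H
  1 × N: no H
  1 × O (charge -1): no H
  Total hydrogens = 10.
Net charge -1.
Molecular formula: C9H10BrN2O5-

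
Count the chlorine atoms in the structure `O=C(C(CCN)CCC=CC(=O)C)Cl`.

1

The symbol for chlorine appears 1 time in the SMILES.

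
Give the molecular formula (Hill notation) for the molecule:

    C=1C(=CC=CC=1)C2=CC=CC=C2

C12H10

Heavy atoms from the SMILES: 12 C.
Implicit hydrogens by atom environment:
  10 × C (aromatic): 1 H each → 10
  2 × C (aromatic): no H
  Total hydrogens = 10.
Molecular formula: C12H10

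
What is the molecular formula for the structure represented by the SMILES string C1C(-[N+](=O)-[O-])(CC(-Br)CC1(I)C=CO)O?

C8H11BrINO4

Heavy atoms from the SMILES: 1 Br, 8 C, 1 I, 1 N, 4 O.
Implicit hydrogens by atom environment:
  3 × C: 2 H each → 6
  3 × C: 1 H each → 3
  2 × C: no H
  2 × O: 1 H each → 2
  1 × Br: no H
  1 × I: no H
  1 × N (charge +1): no H
  1 × O: no H
  1 × O (charge -1): no H
  Total hydrogens = 11.
Molecular formula: C8H11BrINO4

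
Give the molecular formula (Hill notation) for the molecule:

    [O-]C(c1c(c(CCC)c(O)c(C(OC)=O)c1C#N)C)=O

Heavy atoms from the SMILES: 14 C, 1 N, 5 O.
Implicit hydrogens by atom environment:
  6 × C (aromatic): no H
  3 × C: 3 H each → 9
  3 × C: no H
  3 × O: no H
  2 × C: 2 H each → 4
  1 × N: no H
  1 × O: 1 H
  1 × O (charge -1): no H
  Total hydrogens = 14.
Net charge -1.
Molecular formula: C14H14NO5-

C14H14NO5-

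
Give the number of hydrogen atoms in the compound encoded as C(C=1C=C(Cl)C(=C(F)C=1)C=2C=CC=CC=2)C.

Hydrogens are implicit in SMILES; fill each atom to its normal valence:
  7 × C (aromatic): 1 H each → 7
  5 × C (aromatic): no H
  1 × C: 3 H
  1 × C: 2 H
  1 × Cl: no H
  1 × F: no H
  Total hydrogens = 12.

12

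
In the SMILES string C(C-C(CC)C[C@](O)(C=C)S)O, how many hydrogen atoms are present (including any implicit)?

18

Hydrogens are implicit in SMILES; fill each atom to its normal valence:
  5 × C: 2 H each → 10
  2 × C: 1 H each → 2
  2 × O: 1 H each → 2
  1 × C: 3 H
  1 × C: no H
  1 × S: 1 H
  Total hydrogens = 18.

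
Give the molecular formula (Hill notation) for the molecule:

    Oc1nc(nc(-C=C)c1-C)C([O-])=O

Heavy atoms from the SMILES: 8 C, 2 N, 3 O.
Implicit hydrogens by atom environment:
  4 × C (aromatic): no H
  2 × N (aromatic): no H
  1 × C: 3 H
  1 × C: 2 H
  1 × C: 1 H
  1 × C: no H
  1 × O: 1 H
  1 × O: no H
  1 × O (charge -1): no H
  Total hydrogens = 7.
Net charge -1.
Molecular formula: C8H7N2O3-

C8H7N2O3-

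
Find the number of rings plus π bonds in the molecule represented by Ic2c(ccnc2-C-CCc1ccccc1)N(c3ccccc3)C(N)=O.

13

Molecular formula from the SMILES: C21H20IN3O.
DoU = (2C + 2 + N − H − X)/2 = (2·21 + 2 + 3 − 20 − 1)/2 = 26/2 = 13.
(Structurally: 3 ring(s) + 10 π bond(s) = 13.)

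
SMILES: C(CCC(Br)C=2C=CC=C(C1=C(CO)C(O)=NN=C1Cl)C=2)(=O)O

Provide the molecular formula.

Heavy atoms from the SMILES: 1 Br, 15 C, 1 Cl, 2 N, 4 O.
Implicit hydrogens by atom environment:
  6 × C (aromatic): no H
  4 × C (aromatic): 1 H each → 4
  3 × C: 2 H each → 6
  3 × O: 1 H each → 3
  2 × N (aromatic): no H
  1 × Br: no H
  1 × C: 1 H
  1 × C: no H
  1 × Cl: no H
  1 × O: no H
  Total hydrogens = 14.
Molecular formula: C15H14BrClN2O4

C15H14BrClN2O4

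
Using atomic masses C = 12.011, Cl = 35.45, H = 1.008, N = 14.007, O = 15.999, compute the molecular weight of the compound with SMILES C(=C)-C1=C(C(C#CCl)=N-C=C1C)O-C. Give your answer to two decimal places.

Molecular formula: C11H10ClNO.
M = 11×12.011 + 1×35.45 + 10×1.008 + 1×14.007 + 1×15.999 = 207.66 g/mol.

207.66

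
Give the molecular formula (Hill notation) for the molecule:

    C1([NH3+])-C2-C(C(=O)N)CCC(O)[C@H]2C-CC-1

C11H21N2O2+

Heavy atoms from the SMILES: 11 C, 2 N, 2 O.
Implicit hydrogens by atom environment:
  5 × C: 2 H each → 10
  5 × C: 1 H each → 5
  1 × C: no H
  1 × N (charge +1): 3 H
  1 × N: 2 H
  1 × O: 1 H
  1 × O: no H
  Total hydrogens = 21.
Net charge +1.
Molecular formula: C11H21N2O2+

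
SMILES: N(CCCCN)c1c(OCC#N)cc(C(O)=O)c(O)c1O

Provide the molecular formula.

Heavy atoms from the SMILES: 13 C, 3 N, 5 O.
Implicit hydrogens by atom environment:
  5 × C: 2 H each → 10
  5 × C (aromatic): no H
  3 × O: 1 H each → 3
  2 × C: no H
  2 × O: no H
  1 × C (aromatic): 1 H
  1 × N: 2 H
  1 × N: 1 H
  1 × N: no H
  Total hydrogens = 17.
Molecular formula: C13H17N3O5

C13H17N3O5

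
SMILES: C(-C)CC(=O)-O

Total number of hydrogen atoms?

8

Hydrogens are implicit in SMILES; fill each atom to its normal valence:
  2 × C: 2 H each → 4
  1 × C: 3 H
  1 × C: no H
  1 × O: 1 H
  1 × O: no H
  Total hydrogens = 8.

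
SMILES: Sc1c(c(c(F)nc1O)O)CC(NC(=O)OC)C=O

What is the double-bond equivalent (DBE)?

6

Molecular formula from the SMILES: C10H11FN2O5S.
DoU = (2C + 2 + N − H − X)/2 = (2·10 + 2 + 2 − 11 − 1)/2 = 12/2 = 6.
(Structurally: 1 ring(s) + 5 π bond(s) = 6.)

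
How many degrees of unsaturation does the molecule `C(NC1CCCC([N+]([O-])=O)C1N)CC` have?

Molecular formula from the SMILES: C9H19N3O2.
DoU = (2C + 2 + N − H − X)/2 = (2·9 + 2 + 3 − 19 − 0)/2 = 4/2 = 2.
(Structurally: 1 ring(s) + 1 π bond(s) = 2.)

2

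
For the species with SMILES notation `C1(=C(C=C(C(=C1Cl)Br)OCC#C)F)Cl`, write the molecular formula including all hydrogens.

Heavy atoms from the SMILES: 1 Br, 9 C, 2 Cl, 1 F, 1 O.
Implicit hydrogens by atom environment:
  5 × C (aromatic): no H
  2 × Cl: no H
  1 × Br: no H
  1 × C: 2 H
  1 × C (aromatic): 1 H
  1 × C: 1 H
  1 × C: no H
  1 × F: no H
  1 × O: no H
  Total hydrogens = 4.
Molecular formula: C9H4BrCl2FO

C9H4BrCl2FO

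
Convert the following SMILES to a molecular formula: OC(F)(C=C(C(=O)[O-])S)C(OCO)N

Heavy atoms from the SMILES: 6 C, 1 F, 1 N, 5 O, 1 S.
Implicit hydrogens by atom environment:
  3 × C: no H
  2 × C: 1 H each → 2
  2 × O: 1 H each → 2
  2 × O: no H
  1 × C: 2 H
  1 × F: no H
  1 × N: 2 H
  1 × O (charge -1): no H
  1 × S: 1 H
  Total hydrogens = 9.
Net charge -1.
Molecular formula: C6H9FNO5S-

C6H9FNO5S-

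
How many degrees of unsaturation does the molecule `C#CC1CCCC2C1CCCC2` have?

4

Molecular formula from the SMILES: C12H18.
DoU = (2C + 2 + N − H − X)/2 = (2·12 + 2 + 0 − 18 − 0)/2 = 8/2 = 4.
(Structurally: 2 ring(s) + 2 π bond(s) = 4.)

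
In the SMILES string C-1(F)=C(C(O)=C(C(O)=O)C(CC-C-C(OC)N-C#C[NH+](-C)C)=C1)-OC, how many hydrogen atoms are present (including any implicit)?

Hydrogens are implicit in SMILES; fill each atom to its normal valence:
  5 × C (aromatic): no H
  4 × C: 3 H each → 12
  3 × C: 2 H each → 6
  3 × C: no H
  3 × O: no H
  2 × O: 1 H each → 2
  1 × C (aromatic): 1 H
  1 × C: 1 H
  1 × F: no H
  1 × N: 1 H
  1 × N (charge +1): 1 H
  Total hydrogens = 24.

24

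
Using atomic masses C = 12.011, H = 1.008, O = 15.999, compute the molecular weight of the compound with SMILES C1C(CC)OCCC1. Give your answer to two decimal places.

Molecular formula: C7H14O.
M = 7×12.011 + 14×1.008 + 1×15.999 = 114.19 g/mol.

114.19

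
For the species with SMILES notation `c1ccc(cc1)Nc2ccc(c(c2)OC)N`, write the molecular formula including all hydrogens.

C13H14N2O

Heavy atoms from the SMILES: 13 C, 2 N, 1 O.
Implicit hydrogens by atom environment:
  8 × C (aromatic): 1 H each → 8
  4 × C (aromatic): no H
  1 × C: 3 H
  1 × N: 2 H
  1 × N: 1 H
  1 × O: no H
  Total hydrogens = 14.
Molecular formula: C13H14N2O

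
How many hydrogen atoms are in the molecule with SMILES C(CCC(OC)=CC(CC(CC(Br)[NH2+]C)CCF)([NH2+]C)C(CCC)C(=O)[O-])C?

41

Hydrogens are implicit in SMILES; fill each atom to its normal valence:
  9 × C: 2 H each → 18
  5 × C: 3 H each → 15
  4 × C: 1 H each → 4
  3 × C: no H
  2 × N (charge +1): 2 H each → 4
  2 × O: no H
  1 × Br: no H
  1 × F: no H
  1 × O (charge -1): no H
  Total hydrogens = 41.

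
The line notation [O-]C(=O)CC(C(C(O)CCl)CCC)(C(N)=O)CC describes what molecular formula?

Heavy atoms from the SMILES: 12 C, 1 Cl, 1 N, 4 O.
Implicit hydrogens by atom environment:
  5 × C: 2 H each → 10
  3 × C: no H
  2 × C: 3 H each → 6
  2 × C: 1 H each → 2
  2 × O: no H
  1 × Cl: no H
  1 × N: 2 H
  1 × O: 1 H
  1 × O (charge -1): no H
  Total hydrogens = 21.
Net charge -1.
Molecular formula: C12H21ClNO4-

C12H21ClNO4-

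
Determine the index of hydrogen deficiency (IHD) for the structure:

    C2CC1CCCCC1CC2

2

Molecular formula from the SMILES: C10H18.
DoU = (2C + 2 + N − H − X)/2 = (2·10 + 2 + 0 − 18 − 0)/2 = 4/2 = 2.
(Structurally: 2 ring(s) + 0 π bond(s) = 2.)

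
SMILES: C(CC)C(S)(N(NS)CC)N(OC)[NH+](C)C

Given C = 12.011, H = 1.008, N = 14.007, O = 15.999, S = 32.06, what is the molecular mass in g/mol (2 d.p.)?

269.45

Molecular formula: C9H25N4OS2+.
M = 9×12.011 + 25×1.008 + 4×14.007 + 1×15.999 + 2×32.06 = 269.45 g/mol.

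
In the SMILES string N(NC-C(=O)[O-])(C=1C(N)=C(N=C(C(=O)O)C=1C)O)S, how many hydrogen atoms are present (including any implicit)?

Hydrogens are implicit in SMILES; fill each atom to its normal valence:
  5 × C (aromatic): no H
  2 × C: no H
  2 × O: 1 H each → 2
  2 × O: no H
  1 × C: 3 H
  1 × C: 2 H
  1 × N: 2 H
  1 × N: 1 H
  1 × N (aromatic): no H
  1 × N: no H
  1 × O (charge -1): no H
  1 × S: 1 H
  Total hydrogens = 11.

11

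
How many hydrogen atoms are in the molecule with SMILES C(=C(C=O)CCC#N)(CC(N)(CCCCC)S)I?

21

Hydrogens are implicit in SMILES; fill each atom to its normal valence:
  7 × C: 2 H each → 14
  4 × C: no H
  1 × C: 3 H
  1 × C: 1 H
  1 × I: no H
  1 × N: 2 H
  1 × N: no H
  1 × O: no H
  1 × S: 1 H
  Total hydrogens = 21.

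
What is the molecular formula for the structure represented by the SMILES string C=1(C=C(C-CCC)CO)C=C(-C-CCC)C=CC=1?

C17H26O

Heavy atoms from the SMILES: 17 C, 1 O.
Implicit hydrogens by atom environment:
  7 × C: 2 H each → 14
  4 × C (aromatic): 1 H each → 4
  2 × C: 3 H each → 6
  2 × C (aromatic): no H
  1 × C: 1 H
  1 × C: no H
  1 × O: 1 H
  Total hydrogens = 26.
Molecular formula: C17H26O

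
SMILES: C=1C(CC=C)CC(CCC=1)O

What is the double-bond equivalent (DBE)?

Molecular formula from the SMILES: C10H16O.
DoU = (2C + 2 + N − H − X)/2 = (2·10 + 2 + 0 − 16 − 0)/2 = 6/2 = 3.
(Structurally: 1 ring(s) + 2 π bond(s) = 3.)

3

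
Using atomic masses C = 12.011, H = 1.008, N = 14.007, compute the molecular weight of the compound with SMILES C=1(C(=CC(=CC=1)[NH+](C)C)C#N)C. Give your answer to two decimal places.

Molecular formula: C10H13N2+.
M = 10×12.011 + 13×1.008 + 2×14.007 = 161.23 g/mol.

161.23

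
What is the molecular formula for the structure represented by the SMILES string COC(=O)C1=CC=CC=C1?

C8H8O2

Heavy atoms from the SMILES: 8 C, 2 O.
Implicit hydrogens by atom environment:
  5 × C (aromatic): 1 H each → 5
  2 × O: no H
  1 × C: 3 H
  1 × C (aromatic): no H
  1 × C: no H
  Total hydrogens = 8.
Molecular formula: C8H8O2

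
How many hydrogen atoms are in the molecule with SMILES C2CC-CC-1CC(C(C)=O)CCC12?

Hydrogens are implicit in SMILES; fill each atom to its normal valence:
  7 × C: 2 H each → 14
  3 × C: 1 H each → 3
  1 × C: 3 H
  1 × C: no H
  1 × O: no H
  Total hydrogens = 20.

20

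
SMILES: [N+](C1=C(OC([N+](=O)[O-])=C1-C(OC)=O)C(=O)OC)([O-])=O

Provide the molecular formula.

C8H6N2O9

Heavy atoms from the SMILES: 8 C, 2 N, 9 O.
Implicit hydrogens by atom environment:
  6 × O: no H
  4 × C (aromatic): no H
  2 × C: 3 H each → 6
  2 × C: no H
  2 × N (charge +1): no H
  2 × O (charge -1): no H
  1 × O (aromatic): no H
  Total hydrogens = 6.
Molecular formula: C8H6N2O9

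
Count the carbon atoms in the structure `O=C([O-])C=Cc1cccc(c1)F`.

9

The symbol for carbon appears 9 times in the SMILES. Lowercase c denotes aromatic carbon and counts toward C.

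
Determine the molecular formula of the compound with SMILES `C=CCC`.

Heavy atoms from the SMILES: 4 C.
Implicit hydrogens by atom environment:
  2 × C: 2 H each → 4
  1 × C: 3 H
  1 × C: 1 H
  Total hydrogens = 8.
Molecular formula: C4H8

C4H8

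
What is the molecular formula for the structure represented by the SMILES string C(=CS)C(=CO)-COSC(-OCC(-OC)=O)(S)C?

Heavy atoms from the SMILES: 10 C, 5 O, 3 S.
Implicit hydrogens by atom environment:
  4 × O: no H
  3 × C: 1 H each → 3
  3 × C: no H
  2 × C: 3 H each → 6
  2 × C: 2 H each → 4
  2 × S: 1 H each → 2
  1 × O: 1 H
  1 × S: no H
  Total hydrogens = 16.
Molecular formula: C10H16O5S3

C10H16O5S3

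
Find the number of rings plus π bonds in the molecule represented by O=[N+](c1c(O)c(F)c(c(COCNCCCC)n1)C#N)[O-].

Molecular formula from the SMILES: C12H15FN4O4.
DoU = (2C + 2 + N − H − X)/2 = (2·12 + 2 + 4 − 15 − 1)/2 = 14/2 = 7.
(Structurally: 1 ring(s) + 6 π bond(s) = 7.)

7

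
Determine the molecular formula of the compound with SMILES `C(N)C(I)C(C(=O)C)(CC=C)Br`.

C8H13BrINO

Heavy atoms from the SMILES: 1 Br, 8 C, 1 I, 1 N, 1 O.
Implicit hydrogens by atom environment:
  3 × C: 2 H each → 6
  2 × C: 1 H each → 2
  2 × C: no H
  1 × Br: no H
  1 × C: 3 H
  1 × I: no H
  1 × N: 2 H
  1 × O: no H
  Total hydrogens = 13.
Molecular formula: C8H13BrINO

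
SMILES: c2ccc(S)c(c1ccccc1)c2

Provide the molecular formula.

Heavy atoms from the SMILES: 12 C, 1 S.
Implicit hydrogens by atom environment:
  9 × C (aromatic): 1 H each → 9
  3 × C (aromatic): no H
  1 × S: 1 H
  Total hydrogens = 10.
Molecular formula: C12H10S

C12H10S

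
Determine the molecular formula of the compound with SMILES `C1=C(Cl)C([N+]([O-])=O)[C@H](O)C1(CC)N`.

Heavy atoms from the SMILES: 7 C, 1 Cl, 2 N, 3 O.
Implicit hydrogens by atom environment:
  3 × C: 1 H each → 3
  2 × C: no H
  1 × C: 3 H
  1 × C: 2 H
  1 × Cl: no H
  1 × N: 2 H
  1 × N (charge +1): no H
  1 × O: 1 H
  1 × O: no H
  1 × O (charge -1): no H
  Total hydrogens = 11.
Molecular formula: C7H11ClN2O3

C7H11ClN2O3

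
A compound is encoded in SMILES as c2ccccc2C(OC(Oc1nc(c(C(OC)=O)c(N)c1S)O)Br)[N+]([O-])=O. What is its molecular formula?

Heavy atoms from the SMILES: 1 Br, 15 C, 3 N, 7 O, 1 S.
Implicit hydrogens by atom environment:
  6 × C (aromatic): no H
  5 × C (aromatic): 1 H each → 5
  5 × O: no H
  2 × C: 1 H each → 2
  1 × Br: no H
  1 × C: 3 H
  1 × C: no H
  1 × N: 2 H
  1 × N (aromatic): no H
  1 × N (charge +1): no H
  1 × O: 1 H
  1 × O (charge -1): no H
  1 × S: 1 H
  Total hydrogens = 14.
Molecular formula: C15H14BrN3O7S

C15H14BrN3O7S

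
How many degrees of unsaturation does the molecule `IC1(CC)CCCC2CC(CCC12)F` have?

Molecular formula from the SMILES: C12H20FI.
DoU = (2C + 2 + N − H − X)/2 = (2·12 + 2 + 0 − 20 − 2)/2 = 4/2 = 2.
(Structurally: 2 ring(s) + 0 π bond(s) = 2.)

2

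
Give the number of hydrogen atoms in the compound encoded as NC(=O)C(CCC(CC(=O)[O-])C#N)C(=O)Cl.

10

Hydrogens are implicit in SMILES; fill each atom to its normal valence:
  4 × C: no H
  3 × C: 2 H each → 6
  3 × O: no H
  2 × C: 1 H each → 2
  1 × Cl: no H
  1 × N: 2 H
  1 × N: no H
  1 × O (charge -1): no H
  Total hydrogens = 10.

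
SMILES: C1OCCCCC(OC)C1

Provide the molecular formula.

C8H16O2

Heavy atoms from the SMILES: 8 C, 2 O.
Implicit hydrogens by atom environment:
  6 × C: 2 H each → 12
  2 × O: no H
  1 × C: 3 H
  1 × C: 1 H
  Total hydrogens = 16.
Molecular formula: C8H16O2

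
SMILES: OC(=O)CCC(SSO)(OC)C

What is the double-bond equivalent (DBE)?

1

Molecular formula from the SMILES: C6H12O4S2.
DoU = (2C + 2 + N − H − X)/2 = (2·6 + 2 + 0 − 12 − 0)/2 = 2/2 = 1.
(Structurally: 0 ring(s) + 1 π bond(s) = 1.)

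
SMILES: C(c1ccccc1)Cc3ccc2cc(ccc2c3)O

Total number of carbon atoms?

18

The symbol for carbon appears 18 times in the SMILES. Lowercase c denotes aromatic carbon and counts toward C.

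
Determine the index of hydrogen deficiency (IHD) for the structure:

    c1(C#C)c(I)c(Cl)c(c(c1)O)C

Molecular formula from the SMILES: C9H6ClIO.
DoU = (2C + 2 + N − H − X)/2 = (2·9 + 2 + 0 − 6 − 2)/2 = 12/2 = 6.
(Structurally: 1 ring(s) + 5 π bond(s) = 6.)

6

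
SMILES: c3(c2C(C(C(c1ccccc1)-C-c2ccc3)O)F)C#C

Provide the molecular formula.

Heavy atoms from the SMILES: 18 C, 1 F, 1 O.
Implicit hydrogens by atom environment:
  8 × C (aromatic): 1 H each → 8
  4 × C: 1 H each → 4
  4 × C (aromatic): no H
  1 × C: 2 H
  1 × C: no H
  1 × F: no H
  1 × O: 1 H
  Total hydrogens = 15.
Molecular formula: C18H15FO

C18H15FO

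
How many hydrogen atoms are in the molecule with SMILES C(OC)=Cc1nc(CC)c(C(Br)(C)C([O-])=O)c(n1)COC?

Hydrogens are implicit in SMILES; fill each atom to its normal valence:
  4 × C: 3 H each → 12
  4 × C (aromatic): no H
  3 × O: no H
  2 × C: 2 H each → 4
  2 × C: 1 H each → 2
  2 × C: no H
  2 × N (aromatic): no H
  1 × Br: no H
  1 × O (charge -1): no H
  Total hydrogens = 18.

18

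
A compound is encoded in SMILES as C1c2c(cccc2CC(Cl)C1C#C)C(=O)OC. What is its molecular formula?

C14H13ClO2

Heavy atoms from the SMILES: 14 C, 1 Cl, 2 O.
Implicit hydrogens by atom environment:
  3 × C (aromatic): 1 H each → 3
  3 × C: 1 H each → 3
  3 × C (aromatic): no H
  2 × C: 2 H each → 4
  2 × C: no H
  2 × O: no H
  1 × C: 3 H
  1 × Cl: no H
  Total hydrogens = 13.
Molecular formula: C14H13ClO2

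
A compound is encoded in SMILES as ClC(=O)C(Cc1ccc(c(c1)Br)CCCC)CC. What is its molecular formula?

C15H20BrClO

Heavy atoms from the SMILES: 1 Br, 15 C, 1 Cl, 1 O.
Implicit hydrogens by atom environment:
  5 × C: 2 H each → 10
  3 × C (aromatic): 1 H each → 3
  3 × C (aromatic): no H
  2 × C: 3 H each → 6
  1 × Br: no H
  1 × C: 1 H
  1 × C: no H
  1 × Cl: no H
  1 × O: no H
  Total hydrogens = 20.
Molecular formula: C15H20BrClO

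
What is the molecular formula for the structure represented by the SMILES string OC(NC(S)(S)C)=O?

C3H7NO2S2

Heavy atoms from the SMILES: 3 C, 1 N, 2 O, 2 S.
Implicit hydrogens by atom environment:
  2 × C: no H
  2 × S: 1 H each → 2
  1 × C: 3 H
  1 × N: 1 H
  1 × O: 1 H
  1 × O: no H
  Total hydrogens = 7.
Molecular formula: C3H7NO2S2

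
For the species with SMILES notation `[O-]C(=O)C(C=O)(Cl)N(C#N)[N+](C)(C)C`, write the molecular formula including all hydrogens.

Heavy atoms from the SMILES: 7 C, 1 Cl, 3 N, 3 O.
Implicit hydrogens by atom environment:
  3 × C: 3 H each → 9
  3 × C: no H
  2 × N: no H
  2 × O: no H
  1 × C: 1 H
  1 × Cl: no H
  1 × N (charge +1): no H
  1 × O (charge -1): no H
  Total hydrogens = 10.
Molecular formula: C7H10ClN3O3

C7H10ClN3O3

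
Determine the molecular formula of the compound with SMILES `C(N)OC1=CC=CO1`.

Heavy atoms from the SMILES: 5 C, 1 N, 2 O.
Implicit hydrogens by atom environment:
  3 × C (aromatic): 1 H each → 3
  1 × C: 2 H
  1 × C (aromatic): no H
  1 × N: 2 H
  1 × O (aromatic): no H
  1 × O: no H
  Total hydrogens = 7.
Molecular formula: C5H7NO2

C5H7NO2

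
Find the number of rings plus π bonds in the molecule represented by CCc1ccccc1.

Molecular formula from the SMILES: C8H10.
DoU = (2C + 2 + N − H − X)/2 = (2·8 + 2 + 0 − 10 − 0)/2 = 8/2 = 4.
(Structurally: 1 ring(s) + 3 π bond(s) = 4.)

4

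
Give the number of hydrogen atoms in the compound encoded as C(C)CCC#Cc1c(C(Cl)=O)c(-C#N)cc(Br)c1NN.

13

Hydrogens are implicit in SMILES; fill each atom to its normal valence:
  5 × C (aromatic): no H
  4 × C: no H
  3 × C: 2 H each → 6
  1 × Br: no H
  1 × C: 3 H
  1 × C (aromatic): 1 H
  1 × Cl: no H
  1 × N: 2 H
  1 × N: 1 H
  1 × N: no H
  1 × O: no H
  Total hydrogens = 13.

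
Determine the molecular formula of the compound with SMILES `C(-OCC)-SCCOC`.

Heavy atoms from the SMILES: 6 C, 2 O, 1 S.
Implicit hydrogens by atom environment:
  4 × C: 2 H each → 8
  2 × C: 3 H each → 6
  2 × O: no H
  1 × S: no H
  Total hydrogens = 14.
Molecular formula: C6H14O2S

C6H14O2S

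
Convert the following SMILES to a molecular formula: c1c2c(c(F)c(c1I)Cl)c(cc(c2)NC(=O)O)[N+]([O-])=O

C11H5ClFIN2O4

Heavy atoms from the SMILES: 11 C, 1 Cl, 1 F, 1 I, 2 N, 4 O.
Implicit hydrogens by atom environment:
  7 × C (aromatic): no H
  3 × C (aromatic): 1 H each → 3
  2 × O: no H
  1 × C: no H
  1 × Cl: no H
  1 × F: no H
  1 × I: no H
  1 × N: 1 H
  1 × N (charge +1): no H
  1 × O: 1 H
  1 × O (charge -1): no H
  Total hydrogens = 5.
Molecular formula: C11H5ClFIN2O4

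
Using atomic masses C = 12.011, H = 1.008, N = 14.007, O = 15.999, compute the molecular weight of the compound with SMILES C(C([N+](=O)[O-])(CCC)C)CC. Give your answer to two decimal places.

159.23

Molecular formula: C8H17NO2.
M = 8×12.011 + 17×1.008 + 1×14.007 + 2×15.999 = 159.23 g/mol.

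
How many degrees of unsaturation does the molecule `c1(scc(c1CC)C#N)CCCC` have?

Molecular formula from the SMILES: C11H15NS.
DoU = (2C + 2 + N − H − X)/2 = (2·11 + 2 + 1 − 15 − 0)/2 = 10/2 = 5.
(Structurally: 1 ring(s) + 4 π bond(s) = 5.)

5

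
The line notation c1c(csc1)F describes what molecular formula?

C4H3FS

Heavy atoms from the SMILES: 4 C, 1 F, 1 S.
Implicit hydrogens by atom environment:
  3 × C (aromatic): 1 H each → 3
  1 × C (aromatic): no H
  1 × F: no H
  1 × S (aromatic): no H
  Total hydrogens = 3.
Molecular formula: C4H3FS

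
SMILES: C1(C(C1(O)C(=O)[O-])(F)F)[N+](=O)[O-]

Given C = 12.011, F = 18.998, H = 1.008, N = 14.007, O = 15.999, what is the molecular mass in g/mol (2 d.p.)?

182.06

Molecular formula: C4H2F2NO5-.
M = 4×12.011 + 2×18.998 + 2×1.008 + 1×14.007 + 5×15.999 = 182.06 g/mol.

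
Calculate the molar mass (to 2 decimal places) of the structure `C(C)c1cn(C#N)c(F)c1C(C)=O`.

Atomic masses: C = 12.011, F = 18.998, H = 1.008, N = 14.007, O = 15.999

Molecular formula: C9H9FN2O.
M = 9×12.011 + 1×18.998 + 9×1.008 + 2×14.007 + 1×15.999 = 180.18 g/mol.

180.18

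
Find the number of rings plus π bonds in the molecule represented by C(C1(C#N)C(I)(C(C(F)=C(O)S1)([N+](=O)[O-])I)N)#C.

Molecular formula from the SMILES: C8H4FI2N3O3S.
DoU = (2C + 2 + N − H − X)/2 = (2·8 + 2 + 3 − 4 − 3)/2 = 14/2 = 7.
(Structurally: 1 ring(s) + 6 π bond(s) = 7.)

7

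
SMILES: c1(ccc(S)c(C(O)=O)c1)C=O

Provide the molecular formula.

Heavy atoms from the SMILES: 8 C, 3 O, 1 S.
Implicit hydrogens by atom environment:
  3 × C (aromatic): 1 H each → 3
  3 × C (aromatic): no H
  2 × O: no H
  1 × C: 1 H
  1 × C: no H
  1 × O: 1 H
  1 × S: 1 H
  Total hydrogens = 6.
Molecular formula: C8H6O3S

C8H6O3S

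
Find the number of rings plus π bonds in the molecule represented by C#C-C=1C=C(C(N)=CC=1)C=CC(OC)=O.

8

Molecular formula from the SMILES: C12H11NO2.
DoU = (2C + 2 + N − H − X)/2 = (2·12 + 2 + 1 − 11 − 0)/2 = 16/2 = 8.
(Structurally: 1 ring(s) + 7 π bond(s) = 8.)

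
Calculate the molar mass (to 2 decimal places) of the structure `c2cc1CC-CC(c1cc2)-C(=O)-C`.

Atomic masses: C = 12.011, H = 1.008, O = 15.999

Molecular formula: C12H14O.
M = 12×12.011 + 14×1.008 + 1×15.999 = 174.24 g/mol.

174.24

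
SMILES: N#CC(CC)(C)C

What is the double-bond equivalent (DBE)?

Molecular formula from the SMILES: C6H11N.
DoU = (2C + 2 + N − H − X)/2 = (2·6 + 2 + 1 − 11 − 0)/2 = 4/2 = 2.
(Structurally: 0 ring(s) + 2 π bond(s) = 2.)

2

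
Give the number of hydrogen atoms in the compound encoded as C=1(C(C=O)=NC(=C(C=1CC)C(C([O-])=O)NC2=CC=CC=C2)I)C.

16

Hydrogens are implicit in SMILES; fill each atom to its normal valence:
  6 × C (aromatic): no H
  5 × C (aromatic): 1 H each → 5
  2 × C: 3 H each → 6
  2 × C: 1 H each → 2
  2 × O: no H
  1 × C: 2 H
  1 × C: no H
  1 × I: no H
  1 × N: 1 H
  1 × N (aromatic): no H
  1 × O (charge -1): no H
  Total hydrogens = 16.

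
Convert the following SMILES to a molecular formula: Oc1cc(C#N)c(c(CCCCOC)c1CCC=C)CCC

C19H27NO2

Heavy atoms from the SMILES: 19 C, 1 N, 2 O.
Implicit hydrogens by atom environment:
  9 × C: 2 H each → 18
  5 × C (aromatic): no H
  2 × C: 3 H each → 6
  1 × C (aromatic): 1 H
  1 × C: 1 H
  1 × C: no H
  1 × N: no H
  1 × O: 1 H
  1 × O: no H
  Total hydrogens = 27.
Molecular formula: C19H27NO2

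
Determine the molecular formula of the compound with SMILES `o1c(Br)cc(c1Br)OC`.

C5H4Br2O2

Heavy atoms from the SMILES: 2 Br, 5 C, 2 O.
Implicit hydrogens by atom environment:
  3 × C (aromatic): no H
  2 × Br: no H
  1 × C: 3 H
  1 × C (aromatic): 1 H
  1 × O (aromatic): no H
  1 × O: no H
  Total hydrogens = 4.
Molecular formula: C5H4Br2O2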